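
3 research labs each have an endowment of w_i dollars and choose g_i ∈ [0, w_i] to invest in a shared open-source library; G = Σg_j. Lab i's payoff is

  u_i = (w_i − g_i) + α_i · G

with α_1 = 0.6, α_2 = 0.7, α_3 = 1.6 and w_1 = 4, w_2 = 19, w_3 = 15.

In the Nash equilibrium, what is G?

∂u_i/∂g_i = α_i − 1, so lab i contributes w_i if α_i > 1, else 0.
α_i > 1 for i ∈ {3}; NE contributions (0, 0, 15), G = 15.

15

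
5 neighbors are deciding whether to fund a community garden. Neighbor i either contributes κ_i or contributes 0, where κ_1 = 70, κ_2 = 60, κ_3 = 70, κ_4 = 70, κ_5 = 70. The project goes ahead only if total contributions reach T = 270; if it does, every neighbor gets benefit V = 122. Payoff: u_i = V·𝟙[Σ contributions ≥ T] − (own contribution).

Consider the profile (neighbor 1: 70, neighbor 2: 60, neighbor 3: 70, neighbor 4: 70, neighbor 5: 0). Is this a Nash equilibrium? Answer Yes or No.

Yes

Total = 270 ≥ 270: provided.
Neighbor 1 (pledges 70, payoff 52): dropping to 0 → total 200, payoff 0. No gain.
Neighbor 2 (pledges 60, payoff 62): dropping to 0 → total 210, payoff 0. No gain.
Neighbor 3 (pledges 70, payoff 52): dropping to 0 → total 200, payoff 0. No gain.
Neighbor 4 (pledges 70, payoff 52): dropping to 0 → total 200, payoff 0. No gain.
Neighbor 5 (pledges 0, payoff 122): pledging 70 → total 340, payoff 52. No gain.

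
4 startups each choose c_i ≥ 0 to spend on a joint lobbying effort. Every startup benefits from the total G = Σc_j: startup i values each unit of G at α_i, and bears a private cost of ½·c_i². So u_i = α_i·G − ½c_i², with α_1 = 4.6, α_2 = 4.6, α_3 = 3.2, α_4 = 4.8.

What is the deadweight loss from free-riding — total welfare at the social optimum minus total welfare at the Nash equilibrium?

333.64

Startup i's FOC: ∂u_i/∂c_i = α_i − c_i = 0, so c_i* = α_i.
NE contributions = (4.6, 4.6, 3.2, 4.8); G = 17.2.
W^NE = (Σα)·G − ½Σα_i² = 17.2² − ½·75.6 = 258.04.
Planner sets c_i = Σα_j = 17.2 for every i, so G^SO = 4·17.2 = 68.8.
W^SO = (Σα)·G^SO − ½·4·(Σα)² = (4/2)·17.2² = 591.68.
Deadweight loss = W^SO − W^NE = 333.64.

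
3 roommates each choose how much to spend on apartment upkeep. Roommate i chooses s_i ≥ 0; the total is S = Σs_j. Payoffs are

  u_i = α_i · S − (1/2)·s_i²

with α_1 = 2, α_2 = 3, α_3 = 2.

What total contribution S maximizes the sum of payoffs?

21

Planner FOC: ∂(Σu_j)/∂s_i = (Σα_j) − s_i = 0, so s_i^SO = Σα_j = 7 for every i; S^SO = 21.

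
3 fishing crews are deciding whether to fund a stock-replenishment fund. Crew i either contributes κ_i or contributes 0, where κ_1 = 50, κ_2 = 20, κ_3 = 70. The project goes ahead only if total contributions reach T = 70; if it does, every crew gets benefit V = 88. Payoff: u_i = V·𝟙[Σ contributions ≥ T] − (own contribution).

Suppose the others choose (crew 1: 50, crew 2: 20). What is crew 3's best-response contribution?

Others' total = 70 ≥ 70; contributing adds cost 70 for no extra benefit.
Best response: 0.

0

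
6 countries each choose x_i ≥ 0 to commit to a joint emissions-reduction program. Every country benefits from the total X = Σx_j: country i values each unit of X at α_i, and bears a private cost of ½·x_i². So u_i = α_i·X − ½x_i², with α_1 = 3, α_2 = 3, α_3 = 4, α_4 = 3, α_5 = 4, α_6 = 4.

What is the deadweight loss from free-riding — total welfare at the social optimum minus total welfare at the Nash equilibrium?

Country i's FOC: ∂u_i/∂x_i = α_i − x_i = 0, so x_i* = α_i.
NE contributions = (3, 3, 4, 3, 4, 4); X = 21.
W^NE = (Σα)·X − ½Σα_i² = 21² − ½·75 = 403.5.
Planner sets x_i = Σα_j = 21 for every i, so X^SO = 6·21 = 126.
W^SO = (Σα)·X^SO − ½·6·(Σα)² = (6/2)·21² = 1323.
Deadweight loss = W^SO − W^NE = 919.5.

919.5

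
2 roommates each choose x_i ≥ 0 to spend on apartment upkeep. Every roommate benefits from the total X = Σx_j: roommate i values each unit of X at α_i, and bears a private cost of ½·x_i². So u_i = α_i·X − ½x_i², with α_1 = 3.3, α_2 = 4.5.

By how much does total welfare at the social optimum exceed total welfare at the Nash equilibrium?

Roommate i's FOC: ∂u_i/∂x_i = α_i − x_i = 0, so x_i* = α_i.
NE contributions = (3.3, 4.5); X = 7.8.
W^NE = (Σα)·X − ½Σα_i² = 7.8² − ½·31.14 = 45.27.
Planner sets x_i = Σα_j = 7.8 for every i, so X^SO = 2·7.8 = 15.6.
W^SO = (Σα)·X^SO − ½·2·(Σα)² = (2/2)·7.8² = 60.84.
Deadweight loss = W^SO − W^NE = 15.57.

15.57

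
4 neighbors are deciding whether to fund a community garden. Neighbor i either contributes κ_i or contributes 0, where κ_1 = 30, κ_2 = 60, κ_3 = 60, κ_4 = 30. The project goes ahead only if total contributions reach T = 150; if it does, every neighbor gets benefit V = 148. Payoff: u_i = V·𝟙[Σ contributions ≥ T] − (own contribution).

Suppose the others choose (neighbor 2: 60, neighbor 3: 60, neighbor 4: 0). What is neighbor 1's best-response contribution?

Others' total = 120. Contributing 30 brings total to 150 ≥ 150: gain V − κ_1 = 118.
Best response: 30.

30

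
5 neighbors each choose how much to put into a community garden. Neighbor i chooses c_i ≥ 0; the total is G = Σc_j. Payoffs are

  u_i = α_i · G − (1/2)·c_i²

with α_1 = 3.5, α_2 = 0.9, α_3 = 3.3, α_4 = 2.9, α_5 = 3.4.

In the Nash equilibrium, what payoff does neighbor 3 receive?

40.755

Neighbor i's FOC: ∂u_i/∂c_i = α_i − c_i = 0, so c_i* = α_i.
NE contributions = (3.5, 0.9, 3.3, 2.9, 3.4); G = 14.
u_3 = α_3·G − ½·(c_3)² = 3.3·14 − ½·3.3² = 40.755.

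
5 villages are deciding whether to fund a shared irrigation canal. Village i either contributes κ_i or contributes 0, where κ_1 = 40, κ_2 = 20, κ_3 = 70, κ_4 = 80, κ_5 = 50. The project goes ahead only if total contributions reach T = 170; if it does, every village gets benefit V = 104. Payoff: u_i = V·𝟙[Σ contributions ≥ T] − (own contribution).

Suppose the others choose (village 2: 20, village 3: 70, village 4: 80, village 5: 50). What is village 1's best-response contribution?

0

Others' total = 220 ≥ 170; contributing adds cost 40 for no extra benefit.
Best response: 0.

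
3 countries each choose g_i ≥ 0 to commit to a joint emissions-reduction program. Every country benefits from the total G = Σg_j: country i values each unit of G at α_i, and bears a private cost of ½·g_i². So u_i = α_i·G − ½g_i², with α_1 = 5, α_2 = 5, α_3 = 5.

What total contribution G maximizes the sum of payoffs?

Planner FOC: ∂(Σu_j)/∂g_i = (Σα_j) − g_i = 0, so g_i^SO = Σα_j = 15 for every i; G^SO = 45.

45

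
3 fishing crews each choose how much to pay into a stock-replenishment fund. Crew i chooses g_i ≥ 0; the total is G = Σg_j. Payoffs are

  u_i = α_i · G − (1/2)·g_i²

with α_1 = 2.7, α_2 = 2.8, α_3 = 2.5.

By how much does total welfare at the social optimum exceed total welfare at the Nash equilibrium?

42.69

Crew i's FOC: ∂u_i/∂g_i = α_i − g_i = 0, so g_i* = α_i.
NE contributions = (2.7, 2.8, 2.5); G = 8.
W^NE = (Σα)·G − ½Σα_i² = 8² − ½·21.38 = 53.31.
Planner sets g_i = Σα_j = 8 for every i, so G^SO = 3·8 = 24.
W^SO = (Σα)·G^SO − ½·3·(Σα)² = (3/2)·8² = 96.
Deadweight loss = W^SO − W^NE = 42.69.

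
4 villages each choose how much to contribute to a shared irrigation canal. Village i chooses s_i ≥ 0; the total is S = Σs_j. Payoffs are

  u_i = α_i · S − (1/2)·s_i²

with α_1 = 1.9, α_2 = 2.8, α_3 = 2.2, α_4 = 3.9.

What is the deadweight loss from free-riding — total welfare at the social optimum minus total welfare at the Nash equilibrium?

132.39

Village i's FOC: ∂u_i/∂s_i = α_i − s_i = 0, so s_i* = α_i.
NE contributions = (1.9, 2.8, 2.2, 3.9); S = 10.8.
W^NE = (Σα)·S − ½Σα_i² = 10.8² − ½·31.5 = 100.89.
Planner sets s_i = Σα_j = 10.8 for every i, so S^SO = 4·10.8 = 43.2.
W^SO = (Σα)·S^SO − ½·4·(Σα)² = (4/2)·10.8² = 233.28.
Deadweight loss = W^SO − W^NE = 132.39.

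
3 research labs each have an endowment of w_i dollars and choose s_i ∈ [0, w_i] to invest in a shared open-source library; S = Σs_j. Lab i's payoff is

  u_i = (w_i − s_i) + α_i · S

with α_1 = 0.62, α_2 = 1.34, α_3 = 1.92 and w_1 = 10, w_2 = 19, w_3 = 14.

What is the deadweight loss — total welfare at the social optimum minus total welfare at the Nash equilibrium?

∂u_i/∂s_i = α_i − 1, so lab i contributes w_i if α_i > 1, else 0.
α_i > 1 for i ∈ {2, 3}; NE contributions (0, 19, 14), S = 33.
W^NE = Σw_i − S^NE + (Σα_i)·S^NE = 43 + 2.88·33 = 138.04.
Planner: ∂(Σu_j)/∂s_i = Σα_j − 1 = 2.88 > 0, so everyone contributes w_i; S^SO = 43, W^SO = 43 + 2.88·43 = 166.84.
Deadweight loss = 28.8.

28.8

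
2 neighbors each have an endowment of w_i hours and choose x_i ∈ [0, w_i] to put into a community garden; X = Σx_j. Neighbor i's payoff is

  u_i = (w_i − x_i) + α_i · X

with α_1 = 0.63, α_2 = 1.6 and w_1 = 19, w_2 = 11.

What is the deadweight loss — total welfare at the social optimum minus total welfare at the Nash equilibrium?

23.37

∂u_i/∂x_i = α_i − 1, so neighbor i contributes w_i if α_i > 1, else 0.
α_i > 1 for i ∈ {2}; NE contributions (0, 11), X = 11.
W^NE = Σw_i − X^NE + (Σα_i)·X^NE = 30 + 1.23·11 = 43.53.
Planner: ∂(Σu_j)/∂x_i = Σα_j − 1 = 1.23 > 0, so everyone contributes w_i; X^SO = 30, W^SO = 30 + 1.23·30 = 66.9.
Deadweight loss = 23.37.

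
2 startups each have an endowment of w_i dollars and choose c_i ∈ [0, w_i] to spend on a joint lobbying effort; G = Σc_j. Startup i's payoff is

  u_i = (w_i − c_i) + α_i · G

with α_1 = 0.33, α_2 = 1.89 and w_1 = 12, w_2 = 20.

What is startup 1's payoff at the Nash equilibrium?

∂u_i/∂c_i = α_i − 1, so startup i contributes w_i if α_i > 1, else 0.
α_i > 1 for i ∈ {2}; NE contributions (0, 20), G = 20.
u_1 = (12 − 0) + 0.33·20 = 18.6.

18.6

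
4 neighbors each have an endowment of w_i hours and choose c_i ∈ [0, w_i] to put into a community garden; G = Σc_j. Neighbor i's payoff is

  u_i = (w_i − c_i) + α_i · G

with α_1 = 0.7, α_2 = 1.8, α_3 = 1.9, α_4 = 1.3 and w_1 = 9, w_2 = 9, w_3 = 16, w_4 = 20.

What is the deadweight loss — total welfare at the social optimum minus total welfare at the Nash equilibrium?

∂u_i/∂c_i = α_i − 1, so neighbor i contributes w_i if α_i > 1, else 0.
α_i > 1 for i ∈ {2, 3, 4}; NE contributions (0, 9, 16, 20), G = 45.
W^NE = Σw_i − G^NE + (Σα_i)·G^NE = 54 + 4.7·45 = 265.5.
Planner: ∂(Σu_j)/∂c_i = Σα_j − 1 = 4.7 > 0, so everyone contributes w_i; G^SO = 54, W^SO = 54 + 4.7·54 = 307.8.
Deadweight loss = 42.3.

42.3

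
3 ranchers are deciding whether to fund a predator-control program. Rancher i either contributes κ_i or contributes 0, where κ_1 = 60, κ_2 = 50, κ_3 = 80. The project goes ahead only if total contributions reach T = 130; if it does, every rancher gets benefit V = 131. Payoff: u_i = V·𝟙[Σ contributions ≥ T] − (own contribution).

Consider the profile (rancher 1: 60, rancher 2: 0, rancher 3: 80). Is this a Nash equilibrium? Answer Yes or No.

Yes

Total = 140 ≥ 130: provided.
Rancher 1 (pledges 60, payoff 71): dropping to 0 → total 80, payoff 0. No gain.
Rancher 2 (pledges 0, payoff 131): pledging 50 → total 190, payoff 81. No gain.
Rancher 3 (pledges 80, payoff 51): dropping to 0 → total 60, payoff 0. No gain.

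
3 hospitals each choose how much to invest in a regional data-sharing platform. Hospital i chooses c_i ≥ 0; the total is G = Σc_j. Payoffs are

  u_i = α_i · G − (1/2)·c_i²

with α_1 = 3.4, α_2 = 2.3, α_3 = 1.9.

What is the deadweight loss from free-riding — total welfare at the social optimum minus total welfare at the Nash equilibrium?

Hospital i's FOC: ∂u_i/∂c_i = α_i − c_i = 0, so c_i* = α_i.
NE contributions = (3.4, 2.3, 1.9); G = 7.6.
W^NE = (Σα)·G − ½Σα_i² = 7.6² − ½·20.46 = 47.53.
Planner sets c_i = Σα_j = 7.6 for every i, so G^SO = 3·7.6 = 22.8.
W^SO = (Σα)·G^SO − ½·3·(Σα)² = (3/2)·7.6² = 86.64.
Deadweight loss = W^SO − W^NE = 39.11.

39.11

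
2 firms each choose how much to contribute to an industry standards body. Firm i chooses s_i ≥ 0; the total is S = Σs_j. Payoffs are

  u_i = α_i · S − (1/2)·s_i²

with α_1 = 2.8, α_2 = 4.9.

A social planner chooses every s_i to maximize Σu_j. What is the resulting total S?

Planner FOC: ∂(Σu_j)/∂s_i = (Σα_j) − s_i = 0, so s_i^SO = Σα_j = 7.7 for every i; S^SO = 15.4.

15.4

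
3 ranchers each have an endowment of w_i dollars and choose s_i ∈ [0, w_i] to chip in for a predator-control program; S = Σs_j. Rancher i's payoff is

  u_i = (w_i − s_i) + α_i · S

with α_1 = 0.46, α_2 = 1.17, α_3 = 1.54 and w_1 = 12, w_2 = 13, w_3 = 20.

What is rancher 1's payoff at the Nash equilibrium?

∂u_i/∂s_i = α_i − 1, so rancher i contributes w_i if α_i > 1, else 0.
α_i > 1 for i ∈ {2, 3}; NE contributions (0, 13, 20), S = 33.
u_1 = (12 − 0) + 0.46·33 = 27.18.

27.18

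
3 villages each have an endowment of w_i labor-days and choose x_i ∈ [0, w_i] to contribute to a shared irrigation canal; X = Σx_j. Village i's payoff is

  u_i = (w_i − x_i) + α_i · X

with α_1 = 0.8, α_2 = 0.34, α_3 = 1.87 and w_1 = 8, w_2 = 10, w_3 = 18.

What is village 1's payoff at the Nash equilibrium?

∂u_i/∂x_i = α_i − 1, so village i contributes w_i if α_i > 1, else 0.
α_i > 1 for i ∈ {3}; NE contributions (0, 0, 18), X = 18.
u_1 = (8 − 0) + 0.8·18 = 22.4.

22.4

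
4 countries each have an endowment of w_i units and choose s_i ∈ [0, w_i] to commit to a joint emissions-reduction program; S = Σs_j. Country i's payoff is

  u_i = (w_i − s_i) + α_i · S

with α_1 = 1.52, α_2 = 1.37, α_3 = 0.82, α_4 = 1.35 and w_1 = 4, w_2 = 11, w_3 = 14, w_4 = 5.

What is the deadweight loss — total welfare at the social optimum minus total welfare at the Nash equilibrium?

∂u_i/∂s_i = α_i − 1, so country i contributes w_i if α_i > 1, else 0.
α_i > 1 for i ∈ {1, 2, 4}; NE contributions (4, 11, 0, 5), S = 20.
W^NE = Σw_i − S^NE + (Σα_i)·S^NE = 34 + 4.06·20 = 115.2.
Planner: ∂(Σu_j)/∂s_i = Σα_j − 1 = 4.06 > 0, so everyone contributes w_i; S^SO = 34, W^SO = 34 + 4.06·34 = 172.04.
Deadweight loss = 56.84.

56.84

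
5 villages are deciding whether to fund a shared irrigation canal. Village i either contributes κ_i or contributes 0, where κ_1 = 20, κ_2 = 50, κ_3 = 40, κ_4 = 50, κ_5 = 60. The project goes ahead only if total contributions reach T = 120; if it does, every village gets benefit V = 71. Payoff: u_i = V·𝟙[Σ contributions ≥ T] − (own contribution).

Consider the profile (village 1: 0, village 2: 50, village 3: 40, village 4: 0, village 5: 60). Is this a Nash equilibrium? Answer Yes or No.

Yes

Total = 150 ≥ 120: provided.
Village 1 (pledges 0, payoff 71): pledging 20 → total 170, payoff 51. No gain.
Village 2 (pledges 50, payoff 21): dropping to 0 → total 100, payoff 0. No gain.
Village 3 (pledges 40, payoff 31): dropping to 0 → total 110, payoff 0. No gain.
Village 4 (pledges 0, payoff 71): pledging 50 → total 200, payoff 21. No gain.
Village 5 (pledges 60, payoff 11): dropping to 0 → total 90, payoff 0. No gain.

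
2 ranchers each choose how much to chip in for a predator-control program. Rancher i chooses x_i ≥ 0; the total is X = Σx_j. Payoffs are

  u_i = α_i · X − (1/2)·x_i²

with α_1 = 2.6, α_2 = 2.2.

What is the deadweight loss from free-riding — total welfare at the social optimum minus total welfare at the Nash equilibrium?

Rancher i's FOC: ∂u_i/∂x_i = α_i − x_i = 0, so x_i* = α_i.
NE contributions = (2.6, 2.2); X = 4.8.
W^NE = (Σα)·X − ½Σα_i² = 4.8² − ½·11.6 = 17.24.
Planner sets x_i = Σα_j = 4.8 for every i, so X^SO = 2·4.8 = 9.6.
W^SO = (Σα)·X^SO − ½·2·(Σα)² = (2/2)·4.8² = 23.04.
Deadweight loss = W^SO − W^NE = 5.8.

5.8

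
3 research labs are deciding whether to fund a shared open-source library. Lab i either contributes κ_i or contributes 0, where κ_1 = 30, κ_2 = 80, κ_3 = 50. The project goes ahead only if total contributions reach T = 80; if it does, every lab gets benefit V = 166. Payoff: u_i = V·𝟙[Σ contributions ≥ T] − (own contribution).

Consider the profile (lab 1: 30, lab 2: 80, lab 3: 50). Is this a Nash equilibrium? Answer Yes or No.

Total = 160 ≥ 80: provided.
Lab 1 (pledges 30, payoff 136): dropping to 0 → total 130, payoff 166. Profitable deviation.

No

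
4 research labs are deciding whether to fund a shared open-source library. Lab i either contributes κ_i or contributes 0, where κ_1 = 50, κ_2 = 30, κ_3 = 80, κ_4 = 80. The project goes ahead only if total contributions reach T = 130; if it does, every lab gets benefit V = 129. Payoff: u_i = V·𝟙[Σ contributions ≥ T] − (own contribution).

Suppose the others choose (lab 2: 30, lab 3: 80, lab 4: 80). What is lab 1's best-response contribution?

Others' total = 190 ≥ 130; contributing adds cost 50 for no extra benefit.
Best response: 0.

0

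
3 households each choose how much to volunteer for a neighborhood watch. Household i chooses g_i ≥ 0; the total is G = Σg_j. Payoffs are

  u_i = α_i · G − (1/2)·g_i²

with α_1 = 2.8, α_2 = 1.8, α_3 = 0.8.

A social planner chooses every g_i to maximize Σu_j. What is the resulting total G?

Planner FOC: ∂(Σu_j)/∂g_i = (Σα_j) − g_i = 0, so g_i^SO = Σα_j = 5.4 for every i; G^SO = 16.2.

16.2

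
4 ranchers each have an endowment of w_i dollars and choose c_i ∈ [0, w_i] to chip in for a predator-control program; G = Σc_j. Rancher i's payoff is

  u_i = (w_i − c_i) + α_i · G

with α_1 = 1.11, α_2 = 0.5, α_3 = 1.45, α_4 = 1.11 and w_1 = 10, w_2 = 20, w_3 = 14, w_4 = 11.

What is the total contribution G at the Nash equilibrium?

35

∂u_i/∂c_i = α_i − 1, so rancher i contributes w_i if α_i > 1, else 0.
α_i > 1 for i ∈ {1, 3, 4}; NE contributions (10, 0, 14, 11), G = 35.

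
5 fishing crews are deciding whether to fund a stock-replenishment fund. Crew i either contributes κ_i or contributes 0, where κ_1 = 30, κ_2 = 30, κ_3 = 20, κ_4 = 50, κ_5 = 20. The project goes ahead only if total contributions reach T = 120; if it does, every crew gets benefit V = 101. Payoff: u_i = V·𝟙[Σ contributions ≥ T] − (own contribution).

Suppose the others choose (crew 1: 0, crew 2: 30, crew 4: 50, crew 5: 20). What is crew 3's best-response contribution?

20

Others' total = 100. Contributing 20 brings total to 120 ≥ 120: gain V − κ_3 = 81.
Best response: 20.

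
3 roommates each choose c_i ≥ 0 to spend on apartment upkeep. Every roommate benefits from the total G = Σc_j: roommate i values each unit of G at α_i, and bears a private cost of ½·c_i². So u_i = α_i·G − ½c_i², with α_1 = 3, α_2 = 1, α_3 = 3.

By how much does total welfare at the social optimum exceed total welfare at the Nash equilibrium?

Roommate i's FOC: ∂u_i/∂c_i = α_i − c_i = 0, so c_i* = α_i.
NE contributions = (3, 1, 3); G = 7.
W^NE = (Σα)·G − ½Σα_i² = 7² − ½·19 = 39.5.
Planner sets c_i = Σα_j = 7 for every i, so G^SO = 3·7 = 21.
W^SO = (Σα)·G^SO − ½·3·(Σα)² = (3/2)·7² = 73.5.
Deadweight loss = W^SO − W^NE = 34.

34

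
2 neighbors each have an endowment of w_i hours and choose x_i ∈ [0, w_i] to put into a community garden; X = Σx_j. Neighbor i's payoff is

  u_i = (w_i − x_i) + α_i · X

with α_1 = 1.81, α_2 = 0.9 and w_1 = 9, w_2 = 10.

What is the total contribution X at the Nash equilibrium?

9

∂u_i/∂x_i = α_i − 1, so neighbor i contributes w_i if α_i > 1, else 0.
α_i > 1 for i ∈ {1}; NE contributions (9, 0), X = 9.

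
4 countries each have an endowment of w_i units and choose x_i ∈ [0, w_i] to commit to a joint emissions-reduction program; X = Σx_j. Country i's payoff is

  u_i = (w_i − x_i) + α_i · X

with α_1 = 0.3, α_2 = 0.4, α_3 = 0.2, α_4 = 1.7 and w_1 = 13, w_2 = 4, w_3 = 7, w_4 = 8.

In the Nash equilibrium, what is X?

∂u_i/∂x_i = α_i − 1, so country i contributes w_i if α_i > 1, else 0.
α_i > 1 for i ∈ {4}; NE contributions (0, 0, 0, 8), X = 8.

8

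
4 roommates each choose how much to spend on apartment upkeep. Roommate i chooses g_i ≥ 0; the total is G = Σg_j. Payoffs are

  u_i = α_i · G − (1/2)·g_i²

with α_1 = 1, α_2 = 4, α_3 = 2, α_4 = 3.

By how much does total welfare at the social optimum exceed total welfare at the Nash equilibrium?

Roommate i's FOC: ∂u_i/∂g_i = α_i − g_i = 0, so g_i* = α_i.
NE contributions = (1, 4, 2, 3); G = 10.
W^NE = (Σα)·G − ½Σα_i² = 10² − ½·30 = 85.
Planner sets g_i = Σα_j = 10 for every i, so G^SO = 4·10 = 40.
W^SO = (Σα)·G^SO − ½·4·(Σα)² = (4/2)·10² = 200.
Deadweight loss = W^SO − W^NE = 115.

115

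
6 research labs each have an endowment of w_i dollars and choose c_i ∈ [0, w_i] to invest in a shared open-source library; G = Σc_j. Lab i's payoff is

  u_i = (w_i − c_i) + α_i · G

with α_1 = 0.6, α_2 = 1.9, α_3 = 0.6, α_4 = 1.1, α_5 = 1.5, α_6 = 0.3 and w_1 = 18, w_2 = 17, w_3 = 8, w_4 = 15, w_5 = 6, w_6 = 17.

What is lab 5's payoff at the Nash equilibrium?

57

∂u_i/∂c_i = α_i − 1, so lab i contributes w_i if α_i > 1, else 0.
α_i > 1 for i ∈ {2, 4, 5}; NE contributions (0, 17, 0, 15, 6, 0), G = 38.
u_5 = (6 − 6) + 1.5·38 = 57.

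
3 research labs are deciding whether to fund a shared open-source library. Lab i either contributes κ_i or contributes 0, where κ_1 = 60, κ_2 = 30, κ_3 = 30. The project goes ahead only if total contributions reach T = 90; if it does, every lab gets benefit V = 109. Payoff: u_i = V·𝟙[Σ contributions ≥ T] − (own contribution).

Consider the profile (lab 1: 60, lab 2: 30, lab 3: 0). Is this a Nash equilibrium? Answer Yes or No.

Yes

Total = 90 ≥ 90: provided.
Lab 1 (pledges 60, payoff 49): dropping to 0 → total 30, payoff 0. No gain.
Lab 2 (pledges 30, payoff 79): dropping to 0 → total 60, payoff 0. No gain.
Lab 3 (pledges 0, payoff 109): pledging 30 → total 120, payoff 79. No gain.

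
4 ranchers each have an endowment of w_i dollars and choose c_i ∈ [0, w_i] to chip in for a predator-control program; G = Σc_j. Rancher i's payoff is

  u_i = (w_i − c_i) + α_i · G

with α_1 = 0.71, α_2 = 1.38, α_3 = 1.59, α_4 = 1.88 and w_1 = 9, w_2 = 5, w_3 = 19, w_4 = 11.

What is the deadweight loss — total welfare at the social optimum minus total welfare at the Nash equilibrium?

41.04

∂u_i/∂c_i = α_i − 1, so rancher i contributes w_i if α_i > 1, else 0.
α_i > 1 for i ∈ {2, 3, 4}; NE contributions (0, 5, 19, 11), G = 35.
W^NE = Σw_i − G^NE + (Σα_i)·G^NE = 44 + 4.56·35 = 203.6.
Planner: ∂(Σu_j)/∂c_i = Σα_j − 1 = 4.56 > 0, so everyone contributes w_i; G^SO = 44, W^SO = 44 + 4.56·44 = 244.64.
Deadweight loss = 41.04.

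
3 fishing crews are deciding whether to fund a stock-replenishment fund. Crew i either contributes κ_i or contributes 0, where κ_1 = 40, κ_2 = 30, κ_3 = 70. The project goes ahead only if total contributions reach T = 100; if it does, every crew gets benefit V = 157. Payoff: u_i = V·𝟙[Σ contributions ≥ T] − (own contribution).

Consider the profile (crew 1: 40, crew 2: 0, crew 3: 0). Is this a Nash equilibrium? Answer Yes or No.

No

Total = 40 < 100: not provided.
Crew 1 (pledges 40, payoff -40): dropping to 0 → total 0, payoff 0. Profitable deviation.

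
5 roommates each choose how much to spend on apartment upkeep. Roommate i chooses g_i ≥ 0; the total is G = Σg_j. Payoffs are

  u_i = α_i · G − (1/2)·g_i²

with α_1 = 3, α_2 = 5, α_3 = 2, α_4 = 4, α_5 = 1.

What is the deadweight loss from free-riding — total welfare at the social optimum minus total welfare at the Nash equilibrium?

Roommate i's FOC: ∂u_i/∂g_i = α_i − g_i = 0, so g_i* = α_i.
NE contributions = (3, 5, 2, 4, 1); G = 15.
W^NE = (Σα)·G − ½Σα_i² = 15² − ½·55 = 197.5.
Planner sets g_i = Σα_j = 15 for every i, so G^SO = 5·15 = 75.
W^SO = (Σα)·G^SO − ½·5·(Σα)² = (5/2)·15² = 562.5.
Deadweight loss = W^SO − W^NE = 365.

365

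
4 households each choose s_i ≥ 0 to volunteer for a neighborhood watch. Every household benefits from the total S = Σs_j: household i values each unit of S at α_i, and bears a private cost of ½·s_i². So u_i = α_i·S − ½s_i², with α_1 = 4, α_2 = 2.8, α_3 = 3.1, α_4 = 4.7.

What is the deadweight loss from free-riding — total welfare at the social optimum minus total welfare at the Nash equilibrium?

240.93

Household i's FOC: ∂u_i/∂s_i = α_i − s_i = 0, so s_i* = α_i.
NE contributions = (4, 2.8, 3.1, 4.7); S = 14.6.
W^NE = (Σα)·S − ½Σα_i² = 14.6² − ½·55.54 = 185.39.
Planner sets s_i = Σα_j = 14.6 for every i, so S^SO = 4·14.6 = 58.4.
W^SO = (Σα)·S^SO − ½·4·(Σα)² = (4/2)·14.6² = 426.32.
Deadweight loss = W^SO − W^NE = 240.93.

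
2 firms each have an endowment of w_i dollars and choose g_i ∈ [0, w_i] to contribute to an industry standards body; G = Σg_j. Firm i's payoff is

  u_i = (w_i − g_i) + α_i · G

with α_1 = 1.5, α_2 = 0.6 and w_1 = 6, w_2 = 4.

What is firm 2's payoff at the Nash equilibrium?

7.6

∂u_i/∂g_i = α_i − 1, so firm i contributes w_i if α_i > 1, else 0.
α_i > 1 for i ∈ {1}; NE contributions (6, 0), G = 6.
u_2 = (4 − 0) + 0.6·6 = 7.6.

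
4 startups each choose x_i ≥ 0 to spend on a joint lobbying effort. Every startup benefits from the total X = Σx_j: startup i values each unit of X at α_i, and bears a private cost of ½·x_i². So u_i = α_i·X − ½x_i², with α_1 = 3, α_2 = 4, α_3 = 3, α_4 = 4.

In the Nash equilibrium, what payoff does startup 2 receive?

48

Startup i's FOC: ∂u_i/∂x_i = α_i − x_i = 0, so x_i* = α_i.
NE contributions = (3, 4, 3, 4); X = 14.
u_2 = α_2·X − ½·(x_2)² = 4·14 − ½·4² = 48.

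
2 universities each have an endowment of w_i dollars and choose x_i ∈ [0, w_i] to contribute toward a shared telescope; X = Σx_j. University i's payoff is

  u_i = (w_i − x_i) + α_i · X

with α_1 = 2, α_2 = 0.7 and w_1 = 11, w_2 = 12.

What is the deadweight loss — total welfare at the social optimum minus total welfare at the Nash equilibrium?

20.4

∂u_i/∂x_i = α_i − 1, so university i contributes w_i if α_i > 1, else 0.
α_i > 1 for i ∈ {1}; NE contributions (11, 0), X = 11.
W^NE = Σw_i − X^NE + (Σα_i)·X^NE = 23 + 1.7·11 = 41.7.
Planner: ∂(Σu_j)/∂x_i = Σα_j − 1 = 1.7 > 0, so everyone contributes w_i; X^SO = 23, W^SO = 23 + 1.7·23 = 62.1.
Deadweight loss = 20.4.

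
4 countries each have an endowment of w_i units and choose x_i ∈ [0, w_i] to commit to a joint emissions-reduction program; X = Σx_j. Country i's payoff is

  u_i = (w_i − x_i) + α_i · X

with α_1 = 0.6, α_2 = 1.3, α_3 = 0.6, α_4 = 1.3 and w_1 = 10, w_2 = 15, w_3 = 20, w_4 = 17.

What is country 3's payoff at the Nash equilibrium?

39.2

∂u_i/∂x_i = α_i − 1, so country i contributes w_i if α_i > 1, else 0.
α_i > 1 for i ∈ {2, 4}; NE contributions (0, 15, 0, 17), X = 32.
u_3 = (20 − 0) + 0.6·32 = 39.2.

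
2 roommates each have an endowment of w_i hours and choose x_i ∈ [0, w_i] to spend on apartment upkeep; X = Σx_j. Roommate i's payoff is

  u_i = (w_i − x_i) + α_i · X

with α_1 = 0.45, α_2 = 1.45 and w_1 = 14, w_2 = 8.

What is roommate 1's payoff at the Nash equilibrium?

17.6

∂u_i/∂x_i = α_i − 1, so roommate i contributes w_i if α_i > 1, else 0.
α_i > 1 for i ∈ {2}; NE contributions (0, 8), X = 8.
u_1 = (14 − 0) + 0.45·8 = 17.6.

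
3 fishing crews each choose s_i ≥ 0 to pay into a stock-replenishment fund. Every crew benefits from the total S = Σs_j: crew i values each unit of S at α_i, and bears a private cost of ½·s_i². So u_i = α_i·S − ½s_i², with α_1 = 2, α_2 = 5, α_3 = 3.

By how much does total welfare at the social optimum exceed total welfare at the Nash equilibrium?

Crew i's FOC: ∂u_i/∂s_i = α_i − s_i = 0, so s_i* = α_i.
NE contributions = (2, 5, 3); S = 10.
W^NE = (Σα)·S − ½Σα_i² = 10² − ½·38 = 81.
Planner sets s_i = Σα_j = 10 for every i, so S^SO = 3·10 = 30.
W^SO = (Σα)·S^SO − ½·3·(Σα)² = (3/2)·10² = 150.
Deadweight loss = W^SO − W^NE = 69.

69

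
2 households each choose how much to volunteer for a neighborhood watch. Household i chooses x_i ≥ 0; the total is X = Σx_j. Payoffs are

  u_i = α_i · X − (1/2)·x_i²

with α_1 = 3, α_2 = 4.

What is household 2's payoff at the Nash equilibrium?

20

Household i's FOC: ∂u_i/∂x_i = α_i − x_i = 0, so x_i* = α_i.
NE contributions = (3, 4); X = 7.
u_2 = α_2·X − ½·(x_2)² = 4·7 − ½·4² = 20.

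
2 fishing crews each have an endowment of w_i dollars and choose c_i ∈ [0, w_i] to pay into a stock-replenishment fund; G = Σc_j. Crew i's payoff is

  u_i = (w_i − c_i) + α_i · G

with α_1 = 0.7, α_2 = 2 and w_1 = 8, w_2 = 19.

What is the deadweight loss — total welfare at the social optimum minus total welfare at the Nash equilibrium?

∂u_i/∂c_i = α_i − 1, so crew i contributes w_i if α_i > 1, else 0.
α_i > 1 for i ∈ {2}; NE contributions (0, 19), G = 19.
W^NE = Σw_i − G^NE + (Σα_i)·G^NE = 27 + 1.7·19 = 59.3.
Planner: ∂(Σu_j)/∂c_i = Σα_j − 1 = 1.7 > 0, so everyone contributes w_i; G^SO = 27, W^SO = 27 + 1.7·27 = 72.9.
Deadweight loss = 13.6.

13.6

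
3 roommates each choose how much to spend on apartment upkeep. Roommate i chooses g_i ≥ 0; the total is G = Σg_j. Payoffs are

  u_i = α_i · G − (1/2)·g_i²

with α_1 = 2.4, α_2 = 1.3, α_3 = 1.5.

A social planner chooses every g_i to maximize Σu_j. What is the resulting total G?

15.6

Planner FOC: ∂(Σu_j)/∂g_i = (Σα_j) − g_i = 0, so g_i^SO = Σα_j = 5.2 for every i; G^SO = 15.6.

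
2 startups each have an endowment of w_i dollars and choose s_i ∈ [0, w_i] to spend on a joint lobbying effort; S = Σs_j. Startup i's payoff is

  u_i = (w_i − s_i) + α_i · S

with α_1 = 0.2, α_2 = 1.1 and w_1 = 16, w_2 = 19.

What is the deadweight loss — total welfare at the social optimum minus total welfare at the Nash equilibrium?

∂u_i/∂s_i = α_i − 1, so startup i contributes w_i if α_i > 1, else 0.
α_i > 1 for i ∈ {2}; NE contributions (0, 19), S = 19.
W^NE = Σw_i − S^NE + (Σα_i)·S^NE = 35 + 0.3·19 = 40.7.
Planner: ∂(Σu_j)/∂s_i = Σα_j − 1 = 0.3 > 0, so everyone contributes w_i; S^SO = 35, W^SO = 35 + 0.3·35 = 45.5.
Deadweight loss = 4.8.

4.8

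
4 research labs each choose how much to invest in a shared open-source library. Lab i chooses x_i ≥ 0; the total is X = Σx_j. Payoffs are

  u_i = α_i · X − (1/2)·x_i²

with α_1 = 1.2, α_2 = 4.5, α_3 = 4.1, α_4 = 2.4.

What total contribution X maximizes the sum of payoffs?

48.8

Planner FOC: ∂(Σu_j)/∂x_i = (Σα_j) − x_i = 0, so x_i^SO = Σα_j = 12.2 for every i; X^SO = 48.8.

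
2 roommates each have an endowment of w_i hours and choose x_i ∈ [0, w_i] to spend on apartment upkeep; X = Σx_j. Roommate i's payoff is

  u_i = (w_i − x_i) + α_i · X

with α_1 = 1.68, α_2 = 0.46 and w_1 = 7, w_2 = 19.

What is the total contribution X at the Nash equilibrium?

7

∂u_i/∂x_i = α_i − 1, so roommate i contributes w_i if α_i > 1, else 0.
α_i > 1 for i ∈ {1}; NE contributions (7, 0), X = 7.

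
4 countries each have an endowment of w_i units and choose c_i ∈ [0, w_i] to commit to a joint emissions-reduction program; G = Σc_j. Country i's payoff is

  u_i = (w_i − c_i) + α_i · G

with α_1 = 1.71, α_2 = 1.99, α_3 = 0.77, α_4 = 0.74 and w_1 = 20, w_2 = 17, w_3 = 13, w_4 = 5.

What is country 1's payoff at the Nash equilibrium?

63.27

∂u_i/∂c_i = α_i − 1, so country i contributes w_i if α_i > 1, else 0.
α_i > 1 for i ∈ {1, 2}; NE contributions (20, 17, 0, 0), G = 37.
u_1 = (20 − 20) + 1.71·37 = 63.27.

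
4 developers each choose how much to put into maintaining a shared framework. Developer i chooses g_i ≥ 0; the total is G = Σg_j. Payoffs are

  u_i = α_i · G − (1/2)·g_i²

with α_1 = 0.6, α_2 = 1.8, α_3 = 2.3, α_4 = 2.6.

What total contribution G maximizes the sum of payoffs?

29.2

Planner FOC: ∂(Σu_j)/∂g_i = (Σα_j) − g_i = 0, so g_i^SO = Σα_j = 7.3 for every i; G^SO = 29.2.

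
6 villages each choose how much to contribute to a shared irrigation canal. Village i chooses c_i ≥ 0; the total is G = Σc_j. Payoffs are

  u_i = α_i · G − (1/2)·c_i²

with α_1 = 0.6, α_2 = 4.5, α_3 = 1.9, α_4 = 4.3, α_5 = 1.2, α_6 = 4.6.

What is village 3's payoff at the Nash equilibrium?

Village i's FOC: ∂u_i/∂c_i = α_i − c_i = 0, so c_i* = α_i.
NE contributions = (0.6, 4.5, 1.9, 4.3, 1.2, 4.6); G = 17.1.
u_3 = α_3·G − ½·(c_3)² = 1.9·17.1 − ½·1.9² = 30.685.

30.685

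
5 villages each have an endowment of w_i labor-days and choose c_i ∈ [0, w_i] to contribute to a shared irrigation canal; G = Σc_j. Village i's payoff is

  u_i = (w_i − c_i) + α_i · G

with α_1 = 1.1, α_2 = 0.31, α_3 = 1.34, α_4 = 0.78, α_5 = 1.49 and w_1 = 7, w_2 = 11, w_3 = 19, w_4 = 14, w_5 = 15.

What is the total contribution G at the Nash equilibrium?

∂u_i/∂c_i = α_i − 1, so village i contributes w_i if α_i > 1, else 0.
α_i > 1 for i ∈ {1, 3, 5}; NE contributions (7, 0, 19, 0, 15), G = 41.

41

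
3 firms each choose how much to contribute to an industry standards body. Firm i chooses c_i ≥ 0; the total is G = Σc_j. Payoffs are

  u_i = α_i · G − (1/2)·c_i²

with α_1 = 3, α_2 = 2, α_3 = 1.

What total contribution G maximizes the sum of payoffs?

18

Planner FOC: ∂(Σu_j)/∂c_i = (Σα_j) − c_i = 0, so c_i^SO = Σα_j = 6 for every i; G^SO = 18.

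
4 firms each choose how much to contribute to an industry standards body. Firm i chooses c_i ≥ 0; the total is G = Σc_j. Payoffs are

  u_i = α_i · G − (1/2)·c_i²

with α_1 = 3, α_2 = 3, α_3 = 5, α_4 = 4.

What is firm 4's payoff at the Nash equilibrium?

Firm i's FOC: ∂u_i/∂c_i = α_i − c_i = 0, so c_i* = α_i.
NE contributions = (3, 3, 5, 4); G = 15.
u_4 = α_4·G − ½·(c_4)² = 4·15 − ½·4² = 52.

52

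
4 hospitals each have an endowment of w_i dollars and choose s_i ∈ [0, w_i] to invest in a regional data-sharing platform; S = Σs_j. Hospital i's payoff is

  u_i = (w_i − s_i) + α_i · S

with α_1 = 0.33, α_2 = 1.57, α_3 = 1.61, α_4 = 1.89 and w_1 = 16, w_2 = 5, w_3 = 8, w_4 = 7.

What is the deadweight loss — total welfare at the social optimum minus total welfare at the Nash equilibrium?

∂u_i/∂s_i = α_i − 1, so hospital i contributes w_i if α_i > 1, else 0.
α_i > 1 for i ∈ {2, 3, 4}; NE contributions (0, 5, 8, 7), S = 20.
W^NE = Σw_i − S^NE + (Σα_i)·S^NE = 36 + 4.4·20 = 124.
Planner: ∂(Σu_j)/∂s_i = Σα_j − 1 = 4.4 > 0, so everyone contributes w_i; S^SO = 36, W^SO = 36 + 4.4·36 = 194.4.
Deadweight loss = 70.4.

70.4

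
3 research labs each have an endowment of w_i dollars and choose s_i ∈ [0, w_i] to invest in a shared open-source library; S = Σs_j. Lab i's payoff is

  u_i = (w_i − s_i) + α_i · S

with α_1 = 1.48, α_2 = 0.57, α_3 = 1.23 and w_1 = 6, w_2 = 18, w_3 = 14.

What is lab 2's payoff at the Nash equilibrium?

29.4

∂u_i/∂s_i = α_i − 1, so lab i contributes w_i if α_i > 1, else 0.
α_i > 1 for i ∈ {1, 3}; NE contributions (6, 0, 14), S = 20.
u_2 = (18 − 0) + 0.57·20 = 29.4.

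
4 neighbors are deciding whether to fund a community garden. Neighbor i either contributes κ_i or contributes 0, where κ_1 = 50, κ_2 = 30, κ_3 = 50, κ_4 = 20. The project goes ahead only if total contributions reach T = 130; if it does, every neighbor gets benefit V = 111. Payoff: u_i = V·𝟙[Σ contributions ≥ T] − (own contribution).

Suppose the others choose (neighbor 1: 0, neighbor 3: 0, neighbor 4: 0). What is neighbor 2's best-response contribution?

Others' total = 0. Even contributing 30 gives 30 < 130: no benefit either way.
Best response: 0.

0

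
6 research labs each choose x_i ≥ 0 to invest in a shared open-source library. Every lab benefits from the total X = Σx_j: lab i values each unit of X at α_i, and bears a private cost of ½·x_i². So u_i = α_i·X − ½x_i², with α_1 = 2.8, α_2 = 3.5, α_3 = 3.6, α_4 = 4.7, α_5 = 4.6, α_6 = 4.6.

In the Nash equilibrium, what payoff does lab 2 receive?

Lab i's FOC: ∂u_i/∂x_i = α_i − x_i = 0, so x_i* = α_i.
NE contributions = (2.8, 3.5, 3.6, 4.7, 4.6, 4.6); X = 23.8.
u_2 = α_2·X − ½·(x_2)² = 3.5·23.8 − ½·3.5² = 77.175.

77.175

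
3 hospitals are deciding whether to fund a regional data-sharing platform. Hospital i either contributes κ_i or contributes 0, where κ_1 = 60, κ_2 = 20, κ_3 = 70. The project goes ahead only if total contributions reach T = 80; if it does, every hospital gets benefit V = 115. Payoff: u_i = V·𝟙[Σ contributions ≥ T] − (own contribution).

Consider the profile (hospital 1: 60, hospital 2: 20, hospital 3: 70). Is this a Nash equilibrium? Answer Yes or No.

No

Total = 150 ≥ 80: provided.
Hospital 1 (pledges 60, payoff 55): dropping to 0 → total 90, payoff 115. Profitable deviation.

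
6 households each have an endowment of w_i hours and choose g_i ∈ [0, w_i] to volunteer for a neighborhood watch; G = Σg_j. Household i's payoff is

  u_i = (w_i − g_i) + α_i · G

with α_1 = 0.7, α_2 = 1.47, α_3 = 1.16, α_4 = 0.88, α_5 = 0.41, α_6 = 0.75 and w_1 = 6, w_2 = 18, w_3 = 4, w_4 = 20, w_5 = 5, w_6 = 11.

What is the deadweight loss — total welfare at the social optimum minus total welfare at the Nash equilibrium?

183.54

∂u_i/∂g_i = α_i − 1, so household i contributes w_i if α_i > 1, else 0.
α_i > 1 for i ∈ {2, 3}; NE contributions (0, 18, 4, 0, 0, 0), G = 22.
W^NE = Σw_i − G^NE + (Σα_i)·G^NE = 64 + 4.37·22 = 160.14.
Planner: ∂(Σu_j)/∂g_i = Σα_j − 1 = 4.37 > 0, so everyone contributes w_i; G^SO = 64, W^SO = 64 + 4.37·64 = 343.68.
Deadweight loss = 183.54.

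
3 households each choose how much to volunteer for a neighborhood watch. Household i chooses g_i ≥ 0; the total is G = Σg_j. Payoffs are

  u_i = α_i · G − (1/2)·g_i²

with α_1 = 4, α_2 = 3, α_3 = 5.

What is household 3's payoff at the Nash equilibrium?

Household i's FOC: ∂u_i/∂g_i = α_i − g_i = 0, so g_i* = α_i.
NE contributions = (4, 3, 5); G = 12.
u_3 = α_3·G − ½·(g_3)² = 5·12 − ½·5² = 47.5.

47.5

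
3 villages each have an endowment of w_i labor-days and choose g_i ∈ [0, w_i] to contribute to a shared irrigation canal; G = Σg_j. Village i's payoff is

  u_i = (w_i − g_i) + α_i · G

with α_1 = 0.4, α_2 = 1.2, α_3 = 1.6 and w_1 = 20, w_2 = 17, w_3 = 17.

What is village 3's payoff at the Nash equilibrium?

∂u_i/∂g_i = α_i − 1, so village i contributes w_i if α_i > 1, else 0.
α_i > 1 for i ∈ {2, 3}; NE contributions (0, 17, 17), G = 34.
u_3 = (17 − 17) + 1.6·34 = 54.4.

54.4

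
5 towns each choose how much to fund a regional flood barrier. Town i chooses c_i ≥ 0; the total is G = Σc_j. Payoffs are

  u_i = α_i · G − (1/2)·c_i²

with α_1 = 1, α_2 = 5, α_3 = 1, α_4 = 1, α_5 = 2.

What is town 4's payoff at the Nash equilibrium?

Town i's FOC: ∂u_i/∂c_i = α_i − c_i = 0, so c_i* = α_i.
NE contributions = (1, 5, 1, 1, 2); G = 10.
u_4 = α_4·G − ½·(c_4)² = 1·10 − ½·1² = 9.5.

9.5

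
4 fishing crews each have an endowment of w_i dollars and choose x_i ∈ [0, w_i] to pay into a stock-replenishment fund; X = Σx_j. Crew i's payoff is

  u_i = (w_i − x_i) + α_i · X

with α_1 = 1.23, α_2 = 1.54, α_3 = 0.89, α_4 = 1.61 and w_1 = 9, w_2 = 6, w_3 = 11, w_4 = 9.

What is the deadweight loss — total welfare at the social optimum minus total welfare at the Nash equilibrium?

∂u_i/∂x_i = α_i − 1, so crew i contributes w_i if α_i > 1, else 0.
α_i > 1 for i ∈ {1, 2, 4}; NE contributions (9, 6, 0, 9), X = 24.
W^NE = Σw_i − X^NE + (Σα_i)·X^NE = 35 + 4.27·24 = 137.48.
Planner: ∂(Σu_j)/∂x_i = Σα_j − 1 = 4.27 > 0, so everyone contributes w_i; X^SO = 35, W^SO = 35 + 4.27·35 = 184.45.
Deadweight loss = 46.97.

46.97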